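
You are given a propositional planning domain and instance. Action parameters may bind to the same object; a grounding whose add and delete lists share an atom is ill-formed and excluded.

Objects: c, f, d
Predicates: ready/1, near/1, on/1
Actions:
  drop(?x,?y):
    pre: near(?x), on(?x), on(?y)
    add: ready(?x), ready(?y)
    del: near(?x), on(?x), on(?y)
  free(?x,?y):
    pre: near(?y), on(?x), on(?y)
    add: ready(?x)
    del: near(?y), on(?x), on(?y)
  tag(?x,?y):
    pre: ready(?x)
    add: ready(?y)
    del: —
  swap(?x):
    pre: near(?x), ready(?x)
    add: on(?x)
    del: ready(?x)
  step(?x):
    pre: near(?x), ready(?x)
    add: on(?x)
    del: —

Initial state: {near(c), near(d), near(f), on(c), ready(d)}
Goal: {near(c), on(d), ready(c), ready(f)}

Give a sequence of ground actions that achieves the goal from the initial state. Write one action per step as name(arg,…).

1. tag(d,c)  →  {near(c), near(d), near(f), on(c), ready(c), ready(d)}
2. tag(c,f)  →  {near(c), near(d), near(f), on(c), ready(c), ready(d), ready(f)}
3. swap(d)  →  {near(c), near(d), near(f), on(c), on(d), ready(c), ready(f)}

tag(d,c); tag(c,f); swap(d)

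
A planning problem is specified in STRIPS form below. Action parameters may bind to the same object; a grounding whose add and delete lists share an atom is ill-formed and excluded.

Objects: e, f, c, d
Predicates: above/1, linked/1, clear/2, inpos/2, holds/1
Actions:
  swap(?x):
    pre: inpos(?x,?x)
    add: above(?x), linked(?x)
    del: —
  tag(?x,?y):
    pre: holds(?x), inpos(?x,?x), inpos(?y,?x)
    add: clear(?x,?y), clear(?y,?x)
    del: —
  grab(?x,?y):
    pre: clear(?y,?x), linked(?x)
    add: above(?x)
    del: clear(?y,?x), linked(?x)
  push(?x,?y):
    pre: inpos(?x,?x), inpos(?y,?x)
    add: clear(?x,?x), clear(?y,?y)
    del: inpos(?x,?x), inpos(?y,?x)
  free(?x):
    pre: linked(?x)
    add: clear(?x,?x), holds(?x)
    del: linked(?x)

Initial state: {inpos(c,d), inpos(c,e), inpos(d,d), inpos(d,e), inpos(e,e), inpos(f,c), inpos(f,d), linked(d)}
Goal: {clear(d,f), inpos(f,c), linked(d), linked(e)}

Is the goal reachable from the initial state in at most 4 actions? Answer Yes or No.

1. swap(e)  →  {above(e), inpos(c,d), inpos(c,e), inpos(d,d), inpos(d,e), inpos(e,e), inpos(f,c), inpos(f,d), linked(d), linked(e)}
2. free(d)  →  {above(e), clear(d,d), holds(d), inpos(c,d), inpos(c,e), inpos(d,d), inpos(d,e), inpos(e,e), inpos(f,c), inpos(f,d), linked(e)}
3. swap(d)  →  {above(d), above(e), clear(d,d), holds(d), inpos(c,d), inpos(c,e), inpos(d,d), inpos(d,e), inpos(e,e), inpos(f,c), inpos(f,d), linked(d), linked(e)}
4. tag(d,f)  →  {above(d), above(e), clear(d,d), clear(d,f), clear(f,d), holds(d), inpos(c,d), inpos(c,e), inpos(d,d), inpos(d,e), inpos(e,e), inpos(f,c), inpos(f,d), linked(d), linked(e)}
optimal plan length = 4; 4 ≤ 4

Yes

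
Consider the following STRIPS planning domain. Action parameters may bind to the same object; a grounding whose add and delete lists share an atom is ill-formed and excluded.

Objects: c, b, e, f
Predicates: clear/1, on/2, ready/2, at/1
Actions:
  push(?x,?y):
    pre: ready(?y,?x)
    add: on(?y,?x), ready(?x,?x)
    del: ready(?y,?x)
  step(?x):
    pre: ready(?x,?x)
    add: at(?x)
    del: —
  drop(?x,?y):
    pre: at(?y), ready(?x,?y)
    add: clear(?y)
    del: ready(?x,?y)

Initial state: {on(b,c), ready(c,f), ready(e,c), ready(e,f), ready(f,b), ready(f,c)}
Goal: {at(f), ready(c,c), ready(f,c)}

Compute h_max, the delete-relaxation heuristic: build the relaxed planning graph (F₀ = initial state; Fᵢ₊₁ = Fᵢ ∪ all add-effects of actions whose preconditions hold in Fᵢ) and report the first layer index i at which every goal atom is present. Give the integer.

F0 = init (6 atoms)
F1 = F0 ∪ {on(c,f), on(e,c), on(e,f), on(f,b), on(f,c), ready(b,b), ready(c,c), ready(f,f)}  (14 atoms)
F2 = F1 ∪ {at(b), at(c), at(f)}  (17 atoms)
goal ⊆ F2  ⇒  h_max = 2

2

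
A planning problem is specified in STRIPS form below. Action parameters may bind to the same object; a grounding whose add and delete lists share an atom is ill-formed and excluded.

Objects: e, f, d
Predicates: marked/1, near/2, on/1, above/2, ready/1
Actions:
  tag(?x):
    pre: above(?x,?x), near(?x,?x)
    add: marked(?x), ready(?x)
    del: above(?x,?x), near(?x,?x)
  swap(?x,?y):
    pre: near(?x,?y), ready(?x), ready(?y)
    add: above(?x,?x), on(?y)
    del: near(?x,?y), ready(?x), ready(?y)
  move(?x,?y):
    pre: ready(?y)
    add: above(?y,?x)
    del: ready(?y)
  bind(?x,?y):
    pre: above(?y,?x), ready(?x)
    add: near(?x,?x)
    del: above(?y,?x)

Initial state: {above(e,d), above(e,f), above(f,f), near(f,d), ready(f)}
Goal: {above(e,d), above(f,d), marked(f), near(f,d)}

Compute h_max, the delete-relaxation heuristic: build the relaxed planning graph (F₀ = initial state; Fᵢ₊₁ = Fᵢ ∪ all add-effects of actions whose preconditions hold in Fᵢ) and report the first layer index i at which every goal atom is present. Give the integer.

F0 = init (5 atoms)
F1 = F0 ∪ {above(f,d), above(f,e), near(f,f)}  (8 atoms)
F2 = F1 ∪ {marked(f), on(f)}  (10 atoms)
goal ⊆ F2  ⇒  h_max = 2

2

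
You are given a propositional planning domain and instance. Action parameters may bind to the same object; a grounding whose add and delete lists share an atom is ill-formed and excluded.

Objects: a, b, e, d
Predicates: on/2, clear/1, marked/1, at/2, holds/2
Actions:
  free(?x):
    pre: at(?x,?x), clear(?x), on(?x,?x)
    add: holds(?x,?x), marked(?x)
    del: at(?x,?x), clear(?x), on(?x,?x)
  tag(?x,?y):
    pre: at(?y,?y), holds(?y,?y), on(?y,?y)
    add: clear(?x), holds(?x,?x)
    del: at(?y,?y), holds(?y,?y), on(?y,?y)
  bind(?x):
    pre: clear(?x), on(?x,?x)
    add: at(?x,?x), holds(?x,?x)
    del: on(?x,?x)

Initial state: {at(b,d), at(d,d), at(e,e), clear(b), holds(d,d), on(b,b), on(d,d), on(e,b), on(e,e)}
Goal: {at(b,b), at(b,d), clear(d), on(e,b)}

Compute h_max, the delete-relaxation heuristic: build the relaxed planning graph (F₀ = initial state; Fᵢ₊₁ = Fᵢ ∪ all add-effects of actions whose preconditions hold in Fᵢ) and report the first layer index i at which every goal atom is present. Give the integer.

2

F0 = init (9 atoms)
F1 = F0 ∪ {at(b,b), clear(a), clear(e), holds(a,a), holds(b,b), holds(e,e)}  (15 atoms)
F2 = F1 ∪ {clear(d), marked(b), marked(e)}  (18 atoms)
goal ⊆ F2  ⇒  h_max = 2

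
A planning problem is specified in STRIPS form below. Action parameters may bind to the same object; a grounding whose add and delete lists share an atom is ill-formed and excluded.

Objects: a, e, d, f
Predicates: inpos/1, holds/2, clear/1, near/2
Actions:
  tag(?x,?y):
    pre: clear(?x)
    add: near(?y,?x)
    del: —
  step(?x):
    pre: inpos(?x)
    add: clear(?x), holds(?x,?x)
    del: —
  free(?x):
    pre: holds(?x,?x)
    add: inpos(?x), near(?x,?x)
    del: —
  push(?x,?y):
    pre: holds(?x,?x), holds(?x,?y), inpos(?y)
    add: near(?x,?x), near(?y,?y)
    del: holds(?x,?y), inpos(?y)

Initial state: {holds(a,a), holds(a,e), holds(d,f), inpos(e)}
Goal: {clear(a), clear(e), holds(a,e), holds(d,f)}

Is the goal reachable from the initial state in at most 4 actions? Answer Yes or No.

Yes

1. step(e)  →  {clear(e), holds(a,a), holds(a,e), holds(d,f), holds(e,e), inpos(e)}
2. free(a)  →  {clear(e), holds(a,a), holds(a,e), holds(d,f), holds(e,e), inpos(a), inpos(e), near(a,a)}
3. step(a)  →  {clear(a), clear(e), holds(a,a), holds(a,e), holds(d,f), holds(e,e), inpos(a), inpos(e), near(a,a)}
optimal plan length = 3; 3 ≤ 4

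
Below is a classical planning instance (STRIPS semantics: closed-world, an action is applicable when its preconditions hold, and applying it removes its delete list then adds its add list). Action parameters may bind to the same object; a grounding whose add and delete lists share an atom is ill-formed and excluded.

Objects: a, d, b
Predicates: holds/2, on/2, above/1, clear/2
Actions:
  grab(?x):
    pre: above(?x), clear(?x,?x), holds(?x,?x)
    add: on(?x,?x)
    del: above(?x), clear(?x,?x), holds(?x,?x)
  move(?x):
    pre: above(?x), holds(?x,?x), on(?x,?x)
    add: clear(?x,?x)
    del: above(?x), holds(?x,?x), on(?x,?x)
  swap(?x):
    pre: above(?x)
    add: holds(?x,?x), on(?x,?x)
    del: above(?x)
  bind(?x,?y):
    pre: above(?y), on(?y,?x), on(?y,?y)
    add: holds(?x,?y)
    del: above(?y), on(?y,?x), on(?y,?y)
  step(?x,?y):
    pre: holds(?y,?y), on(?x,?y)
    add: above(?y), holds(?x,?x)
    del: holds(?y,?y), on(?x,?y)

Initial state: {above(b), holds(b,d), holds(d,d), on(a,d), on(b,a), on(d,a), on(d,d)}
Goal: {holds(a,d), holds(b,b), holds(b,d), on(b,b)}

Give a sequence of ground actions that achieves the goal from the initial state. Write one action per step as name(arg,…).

1. swap(b)  →  {holds(b,b), holds(b,d), holds(d,d), on(a,d), on(b,a), on(b,b), on(d,a), on(d,d)}
2. step(a,d)  →  {above(d), holds(a,a), holds(b,b), holds(b,d), on(b,a), on(b,b), on(d,a), on(d,d)}
3. bind(a,d)  →  {holds(a,a), holds(a,d), holds(b,b), holds(b,d), on(b,a), on(b,b)}

swap(b); step(a,d); bind(a,d)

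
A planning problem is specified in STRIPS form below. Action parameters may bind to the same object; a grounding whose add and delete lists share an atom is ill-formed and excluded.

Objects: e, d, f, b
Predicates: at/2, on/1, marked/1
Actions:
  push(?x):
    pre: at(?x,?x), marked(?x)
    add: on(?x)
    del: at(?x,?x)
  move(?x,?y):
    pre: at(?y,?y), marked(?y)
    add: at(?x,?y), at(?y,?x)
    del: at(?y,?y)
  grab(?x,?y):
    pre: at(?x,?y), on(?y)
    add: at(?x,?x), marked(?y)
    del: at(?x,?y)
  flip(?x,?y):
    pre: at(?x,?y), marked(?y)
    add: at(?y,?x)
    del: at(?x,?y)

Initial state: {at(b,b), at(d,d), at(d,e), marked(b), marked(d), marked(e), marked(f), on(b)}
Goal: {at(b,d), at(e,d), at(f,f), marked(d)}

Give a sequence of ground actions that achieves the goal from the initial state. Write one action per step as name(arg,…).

1. move(f,b)  →  {at(b,f), at(d,d), at(d,e), at(f,b), marked(b), marked(d), marked(e), marked(f), on(b)}
2. move(b,d)  →  {at(b,d), at(b,f), at(d,b), at(d,e), at(f,b), marked(b), marked(d), marked(e), marked(f), on(b)}
3. grab(f,b)  →  {at(b,d), at(b,f), at(d,b), at(d,e), at(f,f), marked(b), marked(d), marked(e), marked(f), on(b)}
4. flip(d,e)  →  {at(b,d), at(b,f), at(d,b), at(e,d), at(f,f), marked(b), marked(d), marked(e), marked(f), on(b)}

move(f,b); move(b,d); grab(f,b); flip(d,e)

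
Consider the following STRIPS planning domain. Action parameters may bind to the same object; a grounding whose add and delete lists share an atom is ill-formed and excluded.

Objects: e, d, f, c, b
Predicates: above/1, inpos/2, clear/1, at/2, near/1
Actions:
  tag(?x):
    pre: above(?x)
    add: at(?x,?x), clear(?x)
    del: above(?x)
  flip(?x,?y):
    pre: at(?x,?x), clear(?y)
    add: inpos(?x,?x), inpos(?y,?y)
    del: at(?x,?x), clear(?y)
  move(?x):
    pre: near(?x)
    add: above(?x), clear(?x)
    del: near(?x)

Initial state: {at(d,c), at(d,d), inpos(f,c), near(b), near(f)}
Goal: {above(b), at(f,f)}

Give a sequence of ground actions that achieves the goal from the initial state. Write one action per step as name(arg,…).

1. move(f)  →  {above(f), at(d,c), at(d,d), clear(f), inpos(f,c), near(b)}
2. tag(f)  →  {at(d,c), at(d,d), at(f,f), clear(f), inpos(f,c), near(b)}
3. move(b)  →  {above(b), at(d,c), at(d,d), at(f,f), clear(b), clear(f), inpos(f,c)}

move(f); tag(f); move(b)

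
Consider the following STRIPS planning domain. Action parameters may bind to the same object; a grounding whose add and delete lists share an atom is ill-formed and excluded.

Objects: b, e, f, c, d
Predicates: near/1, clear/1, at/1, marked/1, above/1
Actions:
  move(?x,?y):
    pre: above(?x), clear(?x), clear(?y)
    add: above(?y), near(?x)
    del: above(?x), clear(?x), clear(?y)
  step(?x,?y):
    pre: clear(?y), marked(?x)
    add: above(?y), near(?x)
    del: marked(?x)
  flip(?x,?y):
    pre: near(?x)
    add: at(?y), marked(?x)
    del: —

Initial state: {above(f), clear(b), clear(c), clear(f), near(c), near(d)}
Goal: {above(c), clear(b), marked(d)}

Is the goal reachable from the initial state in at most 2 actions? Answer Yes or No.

1. move(f,c)  →  {above(c), clear(b), near(c), near(d), near(f)}
2. flip(d,b)  →  {above(c), at(b), clear(b), marked(d), near(c), near(d), near(f)}
optimal plan length = 2; 2 ≤ 2

Yes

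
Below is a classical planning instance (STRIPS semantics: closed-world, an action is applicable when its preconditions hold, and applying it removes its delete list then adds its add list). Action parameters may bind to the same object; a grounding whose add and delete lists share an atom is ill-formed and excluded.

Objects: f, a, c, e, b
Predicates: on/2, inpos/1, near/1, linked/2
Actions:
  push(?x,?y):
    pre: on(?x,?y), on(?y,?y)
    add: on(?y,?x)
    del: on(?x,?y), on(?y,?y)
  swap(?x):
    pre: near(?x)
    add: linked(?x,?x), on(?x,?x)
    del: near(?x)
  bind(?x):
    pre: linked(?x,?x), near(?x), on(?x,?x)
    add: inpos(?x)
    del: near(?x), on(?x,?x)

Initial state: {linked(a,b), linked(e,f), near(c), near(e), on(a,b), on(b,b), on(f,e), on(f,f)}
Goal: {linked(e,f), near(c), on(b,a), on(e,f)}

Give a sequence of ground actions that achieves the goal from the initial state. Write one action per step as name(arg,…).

push(a,b); swap(e); push(f,e)

1. push(a,b)  →  {linked(a,b), linked(e,f), near(c), near(e), on(b,a), on(f,e), on(f,f)}
2. swap(e)  →  {linked(a,b), linked(e,e), linked(e,f), near(c), on(b,a), on(e,e), on(f,e), on(f,f)}
3. push(f,e)  →  {linked(a,b), linked(e,e), linked(e,f), near(c), on(b,a), on(e,f), on(f,f)}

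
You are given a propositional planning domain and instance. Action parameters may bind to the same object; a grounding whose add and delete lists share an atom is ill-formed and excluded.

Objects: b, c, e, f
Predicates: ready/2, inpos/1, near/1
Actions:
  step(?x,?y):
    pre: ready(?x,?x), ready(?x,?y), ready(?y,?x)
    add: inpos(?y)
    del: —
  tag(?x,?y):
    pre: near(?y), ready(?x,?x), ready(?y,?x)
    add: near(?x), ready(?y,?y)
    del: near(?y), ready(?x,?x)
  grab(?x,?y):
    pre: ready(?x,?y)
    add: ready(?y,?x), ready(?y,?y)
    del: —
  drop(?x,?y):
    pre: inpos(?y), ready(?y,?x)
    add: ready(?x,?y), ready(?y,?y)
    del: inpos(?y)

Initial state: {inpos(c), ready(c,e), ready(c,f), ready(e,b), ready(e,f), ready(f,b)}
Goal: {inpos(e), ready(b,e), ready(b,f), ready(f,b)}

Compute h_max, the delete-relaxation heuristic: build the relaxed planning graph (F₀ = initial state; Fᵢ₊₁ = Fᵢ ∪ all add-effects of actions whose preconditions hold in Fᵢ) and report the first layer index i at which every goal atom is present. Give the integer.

F0 = init (6 atoms)
F1 = F0 ∪ {ready(b,b), ready(b,e), ready(b,f), ready(c,c), ready(e,c), ready(e,e), ready(f,c), ready(f,e), ready(f,f)}  (15 atoms)
F2 = F1 ∪ {inpos(b), inpos(e), inpos(f)}  (18 atoms)
goal ⊆ F2  ⇒  h_max = 2

2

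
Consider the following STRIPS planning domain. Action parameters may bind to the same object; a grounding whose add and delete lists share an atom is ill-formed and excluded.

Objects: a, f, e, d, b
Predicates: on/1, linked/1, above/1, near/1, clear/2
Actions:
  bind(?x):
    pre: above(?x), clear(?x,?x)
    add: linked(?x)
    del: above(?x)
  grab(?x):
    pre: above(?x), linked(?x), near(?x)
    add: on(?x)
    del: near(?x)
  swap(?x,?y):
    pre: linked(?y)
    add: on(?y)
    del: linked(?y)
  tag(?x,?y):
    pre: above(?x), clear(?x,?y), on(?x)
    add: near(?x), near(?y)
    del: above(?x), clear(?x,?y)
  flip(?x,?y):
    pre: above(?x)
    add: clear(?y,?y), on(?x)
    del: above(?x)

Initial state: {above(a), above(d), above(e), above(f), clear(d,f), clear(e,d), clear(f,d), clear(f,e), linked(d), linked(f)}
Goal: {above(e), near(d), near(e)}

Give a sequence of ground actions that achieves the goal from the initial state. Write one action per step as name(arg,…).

swap(a,f); swap(a,d); tag(f,e); tag(d,f)

1. swap(a,f)  →  {above(a), above(d), above(e), above(f), clear(d,f), clear(e,d), clear(f,d), clear(f,e), linked(d), on(f)}
2. swap(a,d)  →  {above(a), above(d), above(e), above(f), clear(d,f), clear(e,d), clear(f,d), clear(f,e), on(d), on(f)}
3. tag(f,e)  →  {above(a), above(d), above(e), clear(d,f), clear(e,d), clear(f,d), near(e), near(f), on(d), on(f)}
4. tag(d,f)  →  {above(a), above(e), clear(e,d), clear(f,d), near(d), near(e), near(f), on(d), on(f)}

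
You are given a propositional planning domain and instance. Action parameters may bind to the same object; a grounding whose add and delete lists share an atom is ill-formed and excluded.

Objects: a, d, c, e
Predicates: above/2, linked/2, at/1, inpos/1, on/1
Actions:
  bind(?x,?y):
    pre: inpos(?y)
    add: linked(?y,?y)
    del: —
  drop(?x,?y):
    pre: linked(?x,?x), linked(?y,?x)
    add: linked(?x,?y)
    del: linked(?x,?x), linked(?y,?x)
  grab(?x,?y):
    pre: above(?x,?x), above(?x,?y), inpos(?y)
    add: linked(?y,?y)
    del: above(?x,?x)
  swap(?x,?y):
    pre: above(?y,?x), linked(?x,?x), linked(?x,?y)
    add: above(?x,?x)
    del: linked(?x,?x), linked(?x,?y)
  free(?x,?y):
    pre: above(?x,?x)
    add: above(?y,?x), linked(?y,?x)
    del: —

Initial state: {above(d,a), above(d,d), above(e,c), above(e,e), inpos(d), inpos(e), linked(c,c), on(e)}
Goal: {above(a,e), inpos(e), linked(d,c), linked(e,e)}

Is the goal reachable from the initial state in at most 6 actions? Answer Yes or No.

1. bind(a,d)  →  {above(d,a), above(d,d), above(e,c), above(e,e), inpos(d), inpos(e), linked(c,c), linked(d,d), on(e)}
2. bind(a,e)  →  {above(d,a), above(d,d), above(e,c), above(e,e), inpos(d), inpos(e), linked(c,c), linked(d,d), linked(e,e), on(e)}
3. free(d,c)  →  {above(c,d), above(d,a), above(d,d), above(e,c), above(e,e), inpos(d), inpos(e), linked(c,c), linked(c,d), linked(d,d), linked(e,e), on(e)}
4. drop(d,c)  →  {above(c,d), above(d,a), above(d,d), above(e,c), above(e,e), inpos(d), inpos(e), linked(c,c), linked(d,c), linked(e,e), on(e)}
5. free(e,a)  →  {above(a,e), above(c,d), above(d,a), above(d,d), above(e,c), above(e,e), inpos(d), inpos(e), linked(a,e), linked(c,c), linked(d,c), linked(e,e), on(e)}
optimal plan length = 5; 5 ≤ 6

Yes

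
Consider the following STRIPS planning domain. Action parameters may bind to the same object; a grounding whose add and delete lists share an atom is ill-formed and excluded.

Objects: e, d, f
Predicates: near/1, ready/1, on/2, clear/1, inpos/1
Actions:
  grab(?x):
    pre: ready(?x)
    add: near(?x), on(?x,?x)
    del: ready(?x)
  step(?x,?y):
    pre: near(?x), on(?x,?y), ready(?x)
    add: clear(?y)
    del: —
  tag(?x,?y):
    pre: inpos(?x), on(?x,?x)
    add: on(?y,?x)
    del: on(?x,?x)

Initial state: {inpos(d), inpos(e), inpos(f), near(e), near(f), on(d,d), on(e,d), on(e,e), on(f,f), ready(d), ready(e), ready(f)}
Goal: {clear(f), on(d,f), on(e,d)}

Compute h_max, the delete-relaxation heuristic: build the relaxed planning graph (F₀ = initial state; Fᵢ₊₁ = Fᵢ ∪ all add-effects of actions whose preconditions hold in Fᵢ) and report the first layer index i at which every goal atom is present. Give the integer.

1

F0 = init (12 atoms)
F1 = F0 ∪ {clear(d), clear(e), clear(f), near(d), on(d,e), on(d,f), on(e,f), on(f,d), on(f,e)}  (21 atoms)
goal ⊆ F1  ⇒  h_max = 1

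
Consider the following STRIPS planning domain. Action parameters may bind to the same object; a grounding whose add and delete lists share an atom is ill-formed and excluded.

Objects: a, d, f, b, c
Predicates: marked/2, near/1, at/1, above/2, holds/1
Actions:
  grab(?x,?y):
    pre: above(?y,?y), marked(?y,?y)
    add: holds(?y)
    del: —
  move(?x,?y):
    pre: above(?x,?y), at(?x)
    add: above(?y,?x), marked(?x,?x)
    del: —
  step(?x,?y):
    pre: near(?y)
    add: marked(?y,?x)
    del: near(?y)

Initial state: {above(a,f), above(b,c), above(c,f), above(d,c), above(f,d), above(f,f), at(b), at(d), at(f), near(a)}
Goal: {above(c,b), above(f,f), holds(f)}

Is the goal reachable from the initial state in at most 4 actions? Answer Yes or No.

Yes

1. move(f,d)  →  {above(a,f), above(b,c), above(c,f), above(d,c), above(d,f), above(f,d), above(f,f), at(b), at(d), at(f), marked(f,f), near(a)}
2. grab(a,f)  →  {above(a,f), above(b,c), above(c,f), above(d,c), above(d,f), above(f,d), above(f,f), at(b), at(d), at(f), holds(f), marked(f,f), near(a)}
3. move(b,c)  →  {above(a,f), above(b,c), above(c,b), above(c,f), above(d,c), above(d,f), above(f,d), above(f,f), at(b), at(d), at(f), holds(f), marked(b,b), marked(f,f), near(a)}
optimal plan length = 3; 3 ≤ 4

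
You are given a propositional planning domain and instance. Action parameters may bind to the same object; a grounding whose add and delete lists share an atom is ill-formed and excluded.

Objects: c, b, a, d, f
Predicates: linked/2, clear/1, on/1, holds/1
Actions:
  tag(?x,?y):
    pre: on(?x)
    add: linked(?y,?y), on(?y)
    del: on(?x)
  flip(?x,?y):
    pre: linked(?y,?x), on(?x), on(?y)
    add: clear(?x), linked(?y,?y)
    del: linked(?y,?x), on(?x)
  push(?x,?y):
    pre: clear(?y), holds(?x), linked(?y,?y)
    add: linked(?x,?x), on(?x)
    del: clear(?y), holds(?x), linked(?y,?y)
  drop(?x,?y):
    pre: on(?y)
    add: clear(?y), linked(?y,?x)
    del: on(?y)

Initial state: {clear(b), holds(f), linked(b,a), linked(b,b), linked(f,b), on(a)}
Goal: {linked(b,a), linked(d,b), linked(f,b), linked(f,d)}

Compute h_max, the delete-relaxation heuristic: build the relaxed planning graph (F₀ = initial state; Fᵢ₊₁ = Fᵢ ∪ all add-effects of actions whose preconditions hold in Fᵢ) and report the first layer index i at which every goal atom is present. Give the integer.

2

F0 = init (6 atoms)
F1 = F0 ∪ {clear(a), linked(a,a), linked(a,b), linked(a,c), linked(a,d), linked(a,f), linked(c,c), linked(d,d), linked(f,f), on(b), on(c), on(d), on(f)}  (19 atoms)
F2 = F1 ∪ {clear(c), clear(d), clear(f), linked(b,c), linked(b,d), linked(b,f), linked(c,a), linked(c,b), linked(c,d), linked(c,f), linked(d,a), linked(d,b), linked(d,c), linked(d,f), linked(f,a), linked(f,c), linked(f,d)}  (36 atoms)
goal ⊆ F2  ⇒  h_max = 2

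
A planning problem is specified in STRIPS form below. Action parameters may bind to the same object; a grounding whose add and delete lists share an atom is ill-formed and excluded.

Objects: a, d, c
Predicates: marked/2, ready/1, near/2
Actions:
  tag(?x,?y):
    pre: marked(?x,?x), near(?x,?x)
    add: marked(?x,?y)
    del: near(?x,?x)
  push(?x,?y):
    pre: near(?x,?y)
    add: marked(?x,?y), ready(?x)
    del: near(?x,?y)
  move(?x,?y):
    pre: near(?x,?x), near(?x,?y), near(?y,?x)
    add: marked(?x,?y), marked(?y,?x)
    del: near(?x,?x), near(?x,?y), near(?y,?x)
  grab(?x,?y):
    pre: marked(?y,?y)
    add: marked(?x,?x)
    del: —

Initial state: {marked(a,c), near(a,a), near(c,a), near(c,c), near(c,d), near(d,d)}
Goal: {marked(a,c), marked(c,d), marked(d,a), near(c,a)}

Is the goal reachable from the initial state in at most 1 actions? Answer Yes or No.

1. push(a,a)  →  {marked(a,a), marked(a,c), near(c,a), near(c,c), near(c,d), near(d,d), ready(a)}
2. push(c,d)  →  {marked(a,a), marked(a,c), marked(c,d), near(c,a), near(c,c), near(d,d), ready(a), ready(c)}
3. grab(d,a)  →  {marked(a,a), marked(a,c), marked(c,d), marked(d,d), near(c,a), near(c,c), near(d,d), ready(a), ready(c)}
4. tag(d,a)  →  {marked(a,a), marked(a,c), marked(c,d), marked(d,a), marked(d,d), near(c,a), near(c,c), ready(a), ready(c)}
optimal plan length = 4; 4 > 1

No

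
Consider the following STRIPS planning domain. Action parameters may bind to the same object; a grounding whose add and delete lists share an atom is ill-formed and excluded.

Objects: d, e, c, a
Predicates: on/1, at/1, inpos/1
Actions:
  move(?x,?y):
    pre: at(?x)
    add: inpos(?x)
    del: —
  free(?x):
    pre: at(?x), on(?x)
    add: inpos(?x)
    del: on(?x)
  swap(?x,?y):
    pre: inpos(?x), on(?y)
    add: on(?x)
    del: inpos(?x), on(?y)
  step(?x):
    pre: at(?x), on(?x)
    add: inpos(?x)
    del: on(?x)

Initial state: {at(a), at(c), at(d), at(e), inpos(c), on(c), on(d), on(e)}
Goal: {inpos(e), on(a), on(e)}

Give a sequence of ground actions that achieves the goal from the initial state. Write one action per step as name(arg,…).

1. move(e,d)  →  {at(a), at(c), at(d), at(e), inpos(c), inpos(e), on(c), on(d), on(e)}
2. move(a,d)  →  {at(a), at(c), at(d), at(e), inpos(a), inpos(c), inpos(e), on(c), on(d), on(e)}
3. swap(a,d)  →  {at(a), at(c), at(d), at(e), inpos(c), inpos(e), on(a), on(c), on(e)}

move(e,d); move(a,d); swap(a,d)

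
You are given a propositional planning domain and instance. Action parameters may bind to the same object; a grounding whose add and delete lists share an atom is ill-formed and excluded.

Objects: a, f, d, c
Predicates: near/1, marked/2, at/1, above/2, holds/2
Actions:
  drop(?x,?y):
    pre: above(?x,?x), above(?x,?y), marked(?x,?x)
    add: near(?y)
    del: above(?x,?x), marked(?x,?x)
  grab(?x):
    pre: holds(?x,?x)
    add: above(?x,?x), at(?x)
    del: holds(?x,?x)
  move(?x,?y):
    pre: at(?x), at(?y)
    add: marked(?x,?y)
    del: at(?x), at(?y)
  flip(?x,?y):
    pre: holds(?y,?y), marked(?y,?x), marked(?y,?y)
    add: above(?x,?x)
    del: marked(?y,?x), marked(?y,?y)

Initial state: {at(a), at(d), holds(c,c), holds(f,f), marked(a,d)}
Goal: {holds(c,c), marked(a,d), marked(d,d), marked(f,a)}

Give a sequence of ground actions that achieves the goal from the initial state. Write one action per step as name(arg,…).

grab(f); move(f,a); move(d,d)

1. grab(f)  →  {above(f,f), at(a), at(d), at(f), holds(c,c), marked(a,d)}
2. move(f,a)  →  {above(f,f), at(d), holds(c,c), marked(a,d), marked(f,a)}
3. move(d,d)  →  {above(f,f), holds(c,c), marked(a,d), marked(d,d), marked(f,a)}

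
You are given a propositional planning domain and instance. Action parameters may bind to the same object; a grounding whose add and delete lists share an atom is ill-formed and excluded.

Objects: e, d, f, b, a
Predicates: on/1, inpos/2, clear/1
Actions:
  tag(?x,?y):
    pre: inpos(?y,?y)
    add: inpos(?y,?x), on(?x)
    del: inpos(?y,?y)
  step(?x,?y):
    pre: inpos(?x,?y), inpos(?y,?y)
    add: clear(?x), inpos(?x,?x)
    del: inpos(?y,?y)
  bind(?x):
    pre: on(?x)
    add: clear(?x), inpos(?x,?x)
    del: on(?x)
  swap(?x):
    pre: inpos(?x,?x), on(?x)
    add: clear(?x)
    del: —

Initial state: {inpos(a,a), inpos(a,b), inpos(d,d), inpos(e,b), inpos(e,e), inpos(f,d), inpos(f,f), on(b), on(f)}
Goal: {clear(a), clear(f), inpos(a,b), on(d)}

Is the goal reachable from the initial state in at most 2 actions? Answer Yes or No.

No

1. tag(d,a)  →  {inpos(a,b), inpos(a,d), inpos(d,d), inpos(e,b), inpos(e,e), inpos(f,d), inpos(f,f), on(b), on(d), on(f)}
2. step(a,d)  →  {clear(a), inpos(a,a), inpos(a,b), inpos(a,d), inpos(e,b), inpos(e,e), inpos(f,d), inpos(f,f), on(b), on(d), on(f)}
3. bind(f)  →  {clear(a), clear(f), inpos(a,a), inpos(a,b), inpos(a,d), inpos(e,b), inpos(e,e), inpos(f,d), inpos(f,f), on(b), on(d)}
optimal plan length = 3; 3 > 2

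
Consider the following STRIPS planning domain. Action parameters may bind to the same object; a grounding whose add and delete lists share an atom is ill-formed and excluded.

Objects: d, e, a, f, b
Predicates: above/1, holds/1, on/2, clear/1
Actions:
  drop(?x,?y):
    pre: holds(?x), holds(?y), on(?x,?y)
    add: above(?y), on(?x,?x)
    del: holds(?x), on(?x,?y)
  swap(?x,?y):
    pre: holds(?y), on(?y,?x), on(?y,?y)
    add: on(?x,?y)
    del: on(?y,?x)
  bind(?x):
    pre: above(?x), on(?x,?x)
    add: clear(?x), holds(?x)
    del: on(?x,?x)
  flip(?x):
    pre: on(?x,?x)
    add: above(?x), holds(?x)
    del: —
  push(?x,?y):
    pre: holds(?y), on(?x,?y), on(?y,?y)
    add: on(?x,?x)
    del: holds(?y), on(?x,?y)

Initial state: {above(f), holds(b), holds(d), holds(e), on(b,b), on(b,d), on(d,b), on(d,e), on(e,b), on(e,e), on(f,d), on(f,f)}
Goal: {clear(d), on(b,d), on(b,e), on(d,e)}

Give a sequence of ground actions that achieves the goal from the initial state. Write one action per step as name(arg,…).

drop(d,b); swap(b,e); flip(d); bind(d)

1. drop(d,b)  →  {above(b), above(f), holds(b), holds(e), on(b,b), on(b,d), on(d,d), on(d,e), on(e,b), on(e,e), on(f,d), on(f,f)}
2. swap(b,e)  →  {above(b), above(f), holds(b), holds(e), on(b,b), on(b,d), on(b,e), on(d,d), on(d,e), on(e,e), on(f,d), on(f,f)}
3. flip(d)  →  {above(b), above(d), above(f), holds(b), holds(d), holds(e), on(b,b), on(b,d), on(b,e), on(d,d), on(d,e), on(e,e), on(f,d), on(f,f)}
4. bind(d)  →  {above(b), above(d), above(f), clear(d), holds(b), holds(d), holds(e), on(b,b), on(b,d), on(b,e), on(d,e), on(e,e), on(f,d), on(f,f)}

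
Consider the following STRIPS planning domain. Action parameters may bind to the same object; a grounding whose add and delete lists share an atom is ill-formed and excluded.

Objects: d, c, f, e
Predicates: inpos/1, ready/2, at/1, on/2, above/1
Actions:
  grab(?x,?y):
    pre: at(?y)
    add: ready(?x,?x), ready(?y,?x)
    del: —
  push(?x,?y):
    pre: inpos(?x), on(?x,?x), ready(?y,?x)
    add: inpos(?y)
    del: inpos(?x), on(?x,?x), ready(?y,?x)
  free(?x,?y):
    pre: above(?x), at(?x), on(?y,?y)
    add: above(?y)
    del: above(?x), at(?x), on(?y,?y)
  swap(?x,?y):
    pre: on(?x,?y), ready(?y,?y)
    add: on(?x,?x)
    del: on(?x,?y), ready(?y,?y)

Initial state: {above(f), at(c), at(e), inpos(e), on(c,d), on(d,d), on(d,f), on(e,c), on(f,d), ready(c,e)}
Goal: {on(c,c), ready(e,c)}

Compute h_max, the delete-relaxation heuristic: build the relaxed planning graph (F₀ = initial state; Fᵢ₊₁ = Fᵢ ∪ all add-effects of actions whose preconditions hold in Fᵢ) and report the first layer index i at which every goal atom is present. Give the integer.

F0 = init (10 atoms)
F1 = F0 ∪ {ready(c,c), ready(c,d), ready(c,f), ready(d,d), ready(e,c), ready(e,d), ready(e,e), ready(e,f), ready(f,f)}  (19 atoms)
F2 = F1 ∪ {on(c,c), on(e,e), on(f,f)}  (22 atoms)
goal ⊆ F2  ⇒  h_max = 2

2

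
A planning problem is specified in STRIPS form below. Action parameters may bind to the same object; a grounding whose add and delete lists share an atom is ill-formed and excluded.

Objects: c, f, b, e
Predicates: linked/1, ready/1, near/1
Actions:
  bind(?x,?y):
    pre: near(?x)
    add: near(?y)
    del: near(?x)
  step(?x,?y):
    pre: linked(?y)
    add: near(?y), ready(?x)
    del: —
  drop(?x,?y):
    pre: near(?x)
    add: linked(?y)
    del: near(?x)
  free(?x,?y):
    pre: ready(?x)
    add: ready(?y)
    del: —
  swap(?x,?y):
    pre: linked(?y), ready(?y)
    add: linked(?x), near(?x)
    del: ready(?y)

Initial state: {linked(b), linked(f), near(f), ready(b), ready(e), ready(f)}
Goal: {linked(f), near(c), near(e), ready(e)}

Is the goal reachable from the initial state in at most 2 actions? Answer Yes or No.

1. bind(f,c)  →  {linked(b), linked(f), near(c), ready(b), ready(e), ready(f)}
2. swap(e,f)  →  {linked(b), linked(e), linked(f), near(c), near(e), ready(b), ready(e)}
optimal plan length = 2; 2 ≤ 2

Yes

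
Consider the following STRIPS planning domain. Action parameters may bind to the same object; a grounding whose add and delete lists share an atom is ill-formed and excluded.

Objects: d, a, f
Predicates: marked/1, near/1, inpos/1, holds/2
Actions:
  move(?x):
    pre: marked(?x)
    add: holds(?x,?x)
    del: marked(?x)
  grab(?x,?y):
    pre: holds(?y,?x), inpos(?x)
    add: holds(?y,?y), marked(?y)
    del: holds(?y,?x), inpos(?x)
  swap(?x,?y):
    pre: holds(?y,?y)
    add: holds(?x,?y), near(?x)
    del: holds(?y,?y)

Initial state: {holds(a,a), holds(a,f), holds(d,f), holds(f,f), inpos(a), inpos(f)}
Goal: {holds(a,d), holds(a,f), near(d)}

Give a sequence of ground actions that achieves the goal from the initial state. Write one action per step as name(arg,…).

1. grab(f,d)  →  {holds(a,a), holds(a,f), holds(d,d), holds(f,f), inpos(a), marked(d)}
2. swap(d,a)  →  {holds(a,f), holds(d,a), holds(d,d), holds(f,f), inpos(a), marked(d), near(d)}
3. swap(a,d)  →  {holds(a,d), holds(a,f), holds(d,a), holds(f,f), inpos(a), marked(d), near(a), near(d)}

grab(f,d); swap(d,a); swap(a,d)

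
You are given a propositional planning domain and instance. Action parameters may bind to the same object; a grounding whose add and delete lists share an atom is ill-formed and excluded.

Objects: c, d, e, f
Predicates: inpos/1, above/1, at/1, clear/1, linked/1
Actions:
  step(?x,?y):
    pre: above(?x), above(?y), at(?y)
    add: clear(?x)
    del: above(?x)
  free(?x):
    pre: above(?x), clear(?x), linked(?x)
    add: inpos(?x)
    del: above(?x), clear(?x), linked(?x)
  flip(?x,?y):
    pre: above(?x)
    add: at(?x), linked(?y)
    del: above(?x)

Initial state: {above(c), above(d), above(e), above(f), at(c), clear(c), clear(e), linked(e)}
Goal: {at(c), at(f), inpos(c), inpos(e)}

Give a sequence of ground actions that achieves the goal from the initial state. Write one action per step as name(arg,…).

free(e); flip(f,c); free(c)

1. free(e)  →  {above(c), above(d), above(f), at(c), clear(c), inpos(e)}
2. flip(f,c)  →  {above(c), above(d), at(c), at(f), clear(c), inpos(e), linked(c)}
3. free(c)  →  {above(d), at(c), at(f), inpos(c), inpos(e)}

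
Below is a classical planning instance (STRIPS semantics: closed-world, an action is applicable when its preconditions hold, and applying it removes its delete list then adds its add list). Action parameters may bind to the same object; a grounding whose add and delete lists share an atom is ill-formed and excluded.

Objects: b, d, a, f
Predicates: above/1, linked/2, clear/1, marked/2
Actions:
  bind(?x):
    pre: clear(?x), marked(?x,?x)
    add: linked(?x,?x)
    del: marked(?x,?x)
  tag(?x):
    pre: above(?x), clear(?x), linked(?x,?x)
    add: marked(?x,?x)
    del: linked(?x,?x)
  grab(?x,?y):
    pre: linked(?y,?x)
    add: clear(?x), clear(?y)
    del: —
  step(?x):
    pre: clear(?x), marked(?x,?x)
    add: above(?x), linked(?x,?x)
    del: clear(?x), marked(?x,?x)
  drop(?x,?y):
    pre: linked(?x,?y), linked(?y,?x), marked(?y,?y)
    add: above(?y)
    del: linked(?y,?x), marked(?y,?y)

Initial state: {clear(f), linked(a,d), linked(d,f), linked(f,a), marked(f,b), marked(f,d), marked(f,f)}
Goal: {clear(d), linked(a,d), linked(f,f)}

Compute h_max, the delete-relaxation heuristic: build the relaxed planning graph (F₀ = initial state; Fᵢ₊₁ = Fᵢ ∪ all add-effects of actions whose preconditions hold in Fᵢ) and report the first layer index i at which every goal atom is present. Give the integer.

1

F0 = init (7 atoms)
F1 = F0 ∪ {above(f), clear(a), clear(d), linked(f,f)}  (11 atoms)
goal ⊆ F1  ⇒  h_max = 1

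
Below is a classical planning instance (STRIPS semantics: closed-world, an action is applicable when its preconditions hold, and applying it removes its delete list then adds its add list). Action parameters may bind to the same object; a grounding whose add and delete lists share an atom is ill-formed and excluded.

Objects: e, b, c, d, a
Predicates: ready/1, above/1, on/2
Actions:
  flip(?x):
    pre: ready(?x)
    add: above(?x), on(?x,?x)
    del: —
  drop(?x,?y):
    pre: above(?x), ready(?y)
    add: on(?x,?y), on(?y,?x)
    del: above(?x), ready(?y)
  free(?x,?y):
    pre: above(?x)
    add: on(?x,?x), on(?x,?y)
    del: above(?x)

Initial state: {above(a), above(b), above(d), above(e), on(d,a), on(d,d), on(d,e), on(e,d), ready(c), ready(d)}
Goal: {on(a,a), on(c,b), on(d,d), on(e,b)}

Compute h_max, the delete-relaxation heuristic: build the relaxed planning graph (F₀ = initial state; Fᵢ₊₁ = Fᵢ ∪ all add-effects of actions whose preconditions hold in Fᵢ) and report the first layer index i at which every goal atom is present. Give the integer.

F0 = init (10 atoms)
F1 = F0 ∪ {above(c), on(a,a), on(a,b), on(a,c), on(a,d), on(a,e), on(b,a), on(b,b), on(b,c), on(b,d), on(b,e), on(c,a), on(c,b), on(c,c), on(c,d), on(c,e), on(d,b), on(d,c), on(e,a), on(e,b), on(e,c), on(e,e)}  (32 atoms)
goal ⊆ F1  ⇒  h_max = 1

1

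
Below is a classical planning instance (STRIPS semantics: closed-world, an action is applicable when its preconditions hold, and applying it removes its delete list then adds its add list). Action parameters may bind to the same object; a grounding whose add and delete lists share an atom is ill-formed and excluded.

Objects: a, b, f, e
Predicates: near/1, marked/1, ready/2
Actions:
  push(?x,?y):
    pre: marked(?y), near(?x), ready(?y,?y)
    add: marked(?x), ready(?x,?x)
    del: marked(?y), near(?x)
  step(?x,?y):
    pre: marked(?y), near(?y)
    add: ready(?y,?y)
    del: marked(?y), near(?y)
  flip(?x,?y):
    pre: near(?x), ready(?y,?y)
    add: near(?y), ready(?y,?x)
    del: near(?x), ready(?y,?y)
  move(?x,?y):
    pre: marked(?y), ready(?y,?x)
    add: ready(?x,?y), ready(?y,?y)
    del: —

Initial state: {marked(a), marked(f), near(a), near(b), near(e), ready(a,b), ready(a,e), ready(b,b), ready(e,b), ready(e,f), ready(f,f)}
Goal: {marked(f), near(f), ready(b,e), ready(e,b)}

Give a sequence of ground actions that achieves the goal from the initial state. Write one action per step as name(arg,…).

1. flip(a,f)  →  {marked(a), marked(f), near(b), near(e), near(f), ready(a,b), ready(a,e), ready(b,b), ready(e,b), ready(e,f), ready(f,a)}
2. flip(e,b)  →  {marked(a), marked(f), near(b), near(f), ready(a,b), ready(a,e), ready(b,e), ready(e,b), ready(e,f), ready(f,a)}

flip(a,f); flip(e,b)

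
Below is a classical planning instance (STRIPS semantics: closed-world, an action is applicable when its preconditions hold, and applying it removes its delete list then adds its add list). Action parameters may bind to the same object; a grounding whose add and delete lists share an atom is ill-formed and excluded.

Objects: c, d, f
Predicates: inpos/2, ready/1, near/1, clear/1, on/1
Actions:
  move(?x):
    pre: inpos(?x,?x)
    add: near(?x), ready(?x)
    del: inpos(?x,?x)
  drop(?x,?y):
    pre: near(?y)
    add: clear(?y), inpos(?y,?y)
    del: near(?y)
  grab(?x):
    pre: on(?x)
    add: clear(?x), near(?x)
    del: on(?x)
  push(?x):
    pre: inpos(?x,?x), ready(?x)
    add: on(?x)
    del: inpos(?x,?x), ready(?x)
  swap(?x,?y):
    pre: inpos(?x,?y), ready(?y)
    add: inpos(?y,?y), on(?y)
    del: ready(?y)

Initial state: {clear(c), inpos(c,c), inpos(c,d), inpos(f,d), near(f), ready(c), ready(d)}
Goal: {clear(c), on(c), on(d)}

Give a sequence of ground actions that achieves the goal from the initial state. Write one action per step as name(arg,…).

1. push(c)  →  {clear(c), inpos(c,d), inpos(f,d), near(f), on(c), ready(d)}
2. swap(c,d)  →  {clear(c), inpos(c,d), inpos(d,d), inpos(f,d), near(f), on(c), on(d)}

push(c); swap(c,d)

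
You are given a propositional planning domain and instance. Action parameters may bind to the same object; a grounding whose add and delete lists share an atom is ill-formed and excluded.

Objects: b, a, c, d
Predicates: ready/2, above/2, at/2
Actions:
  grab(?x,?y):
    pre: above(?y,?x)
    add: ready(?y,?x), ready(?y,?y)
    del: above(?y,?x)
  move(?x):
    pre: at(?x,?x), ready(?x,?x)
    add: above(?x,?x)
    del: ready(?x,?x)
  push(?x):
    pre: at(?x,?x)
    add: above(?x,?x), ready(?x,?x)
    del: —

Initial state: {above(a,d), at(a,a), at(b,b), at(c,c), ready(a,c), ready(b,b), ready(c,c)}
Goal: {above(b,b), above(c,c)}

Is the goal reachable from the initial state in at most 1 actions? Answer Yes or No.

1. move(b)  →  {above(a,d), above(b,b), at(a,a), at(b,b), at(c,c), ready(a,c), ready(c,c)}
2. move(c)  →  {above(a,d), above(b,b), above(c,c), at(a,a), at(b,b), at(c,c), ready(a,c)}
optimal plan length = 2; 2 > 1

No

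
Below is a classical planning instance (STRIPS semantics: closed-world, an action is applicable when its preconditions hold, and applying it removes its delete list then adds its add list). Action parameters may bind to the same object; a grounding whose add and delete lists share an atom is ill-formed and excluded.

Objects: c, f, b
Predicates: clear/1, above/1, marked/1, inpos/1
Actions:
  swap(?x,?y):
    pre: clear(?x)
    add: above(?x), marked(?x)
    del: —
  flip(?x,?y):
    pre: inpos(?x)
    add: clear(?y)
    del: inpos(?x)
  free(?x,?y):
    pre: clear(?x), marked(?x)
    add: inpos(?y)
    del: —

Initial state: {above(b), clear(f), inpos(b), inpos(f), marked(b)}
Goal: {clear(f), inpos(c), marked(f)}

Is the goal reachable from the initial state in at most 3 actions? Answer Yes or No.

1. swap(f,c)  →  {above(b), above(f), clear(f), inpos(b), inpos(f), marked(b), marked(f)}
2. free(f,c)  →  {above(b), above(f), clear(f), inpos(b), inpos(c), inpos(f), marked(b), marked(f)}
optimal plan length = 2; 2 ≤ 3

Yes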